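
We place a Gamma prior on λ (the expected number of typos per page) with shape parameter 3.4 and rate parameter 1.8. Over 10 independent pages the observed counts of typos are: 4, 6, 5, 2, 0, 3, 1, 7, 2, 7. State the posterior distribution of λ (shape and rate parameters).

Total count ∑xᵢ = 37 over n = 10 pages.
Gamma is conjugate to the Poisson likelihood: posterior is Gamma(shape = 3.4+37 = 40.4, rate = 1.8+10 = 11.8).

Posterior: Gamma(shape=40.4, rate=11.8)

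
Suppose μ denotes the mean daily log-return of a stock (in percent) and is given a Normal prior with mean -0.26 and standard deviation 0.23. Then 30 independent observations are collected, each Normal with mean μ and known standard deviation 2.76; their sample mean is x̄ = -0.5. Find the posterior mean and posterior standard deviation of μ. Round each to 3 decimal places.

Prior precision 1/τ₀² = 1/0.23² = 18.9036; data precision n/σ² = 30/2.76² = 3.93825.
Posterior precision = 18.9036 + 3.93825 = 22.8418, giving posterior SD = 1/√22.8418 = 0.209.
Posterior mean = (18.9036·-0.26 + 3.93825·-0.5) / 22.8418 = -0.301.

Posterior mean ≈ -0.301; posterior SD ≈ 0.209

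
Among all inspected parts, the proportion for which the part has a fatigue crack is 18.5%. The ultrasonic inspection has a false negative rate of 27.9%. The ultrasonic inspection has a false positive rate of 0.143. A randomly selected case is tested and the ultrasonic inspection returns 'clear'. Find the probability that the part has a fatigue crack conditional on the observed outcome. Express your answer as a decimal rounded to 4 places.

P(H | E) ≈ 0.0688

Write H for 'the part has a fatigue crack'. Prior odds H:¬H = 0.185/0.815 = 0.22699. For the 'clear' outcome, the likelihood ratio is 0.279/0.857 = 0.32555.
Posterior odds = 0.22699 × 0.32555 = 0.073899, so P(H|E) = 0.073899/(1+0.073899) = 0.0688.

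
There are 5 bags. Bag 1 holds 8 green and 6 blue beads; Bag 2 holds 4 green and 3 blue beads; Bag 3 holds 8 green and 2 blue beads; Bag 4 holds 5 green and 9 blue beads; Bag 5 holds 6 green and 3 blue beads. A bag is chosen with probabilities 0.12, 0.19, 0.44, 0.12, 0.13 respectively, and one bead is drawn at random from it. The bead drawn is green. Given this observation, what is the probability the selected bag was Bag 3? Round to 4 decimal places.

P(green|Bag 1) = 0.5714; P(green|Bag 2) = 0.5714; P(green|Bag 3) = 0.8; P(green|Bag 4) = 0.3571; P(green|Bag 5) = 0.6667.
Prior × likelihood for each source: 0.12·0.5714=0.06857, 0.19·0.5714=0.1086, 0.44·0.8=0.3520, 0.12·0.3571=0.04286, 0.13·0.6667=0.08667. Summing gives P(green) = 0.65867.
P(Bag 3 | green) = 0.3520 / 0.65867 = 0.5344.

Posterior probability ≈ 0.5344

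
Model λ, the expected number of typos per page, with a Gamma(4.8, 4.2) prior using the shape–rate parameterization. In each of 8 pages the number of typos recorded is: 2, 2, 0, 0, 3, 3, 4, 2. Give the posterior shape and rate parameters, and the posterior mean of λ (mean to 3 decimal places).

The Poisson likelihood adds the total count to the shape and the number of exposure periods to the rate. Here ∑xᵢ = 16 and n = 8, so shape 4.8→20.8 and rate 4.2→12.2.
Posterior mean = shape/rate = 20.8/12.2 = 1.705.

Posterior: Gamma(shape=20.8, rate=12.2); mean ≈ 1.705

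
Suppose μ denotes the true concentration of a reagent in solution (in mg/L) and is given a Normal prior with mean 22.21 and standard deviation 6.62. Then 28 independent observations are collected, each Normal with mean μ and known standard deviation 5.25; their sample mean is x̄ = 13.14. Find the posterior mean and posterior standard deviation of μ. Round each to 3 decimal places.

Posterior mean ≈ 13.339; posterior SD ≈ 0.981

With known σ, the Normal prior is conjugate. Weight on the data is w = (n/σ²)/(n/σ² + 1/τ₀²) = 1.01587/(1.01587+0.0228183) = 0.97803.
Posterior mean = w·x̄ + (1−w)·μ₀ = 0.97803·13.14 + 0.021968·22.21 = 13.339. Posterior variance = 1/(1.01587+0.0228183) = 0.962750, so SD = 0.981.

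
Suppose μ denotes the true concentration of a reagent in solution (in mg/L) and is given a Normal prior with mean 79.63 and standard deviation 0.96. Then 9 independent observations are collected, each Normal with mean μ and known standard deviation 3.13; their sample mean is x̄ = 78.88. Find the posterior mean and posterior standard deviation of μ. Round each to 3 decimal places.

With known σ, the Normal prior is conjugate. Weight on the data is w = (n/σ²)/(n/σ² + 1/τ₀²) = 0.918658/(0.918658+1.08507) = 0.45847.
Posterior mean = w·x̄ + (1−w)·μ₀ = 0.45847·78.88 + 0.54153·79.63 = 79.286. Posterior variance = 1/(0.918658+1.08507) = 0.499070, so SD = 0.706.

Posterior mean ≈ 79.286; posterior SD ≈ 0.706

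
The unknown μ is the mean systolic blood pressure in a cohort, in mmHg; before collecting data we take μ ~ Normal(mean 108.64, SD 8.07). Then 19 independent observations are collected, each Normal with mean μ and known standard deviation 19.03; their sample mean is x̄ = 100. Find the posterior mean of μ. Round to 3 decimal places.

Prior precision 1/τ₀² = 1/8.07² = 0.0153551; data precision n/σ² = 19/19.03² = 0.0524658.
Posterior precision = 0.0153551 + 0.0524658 = 0.0678209.
Posterior mean = (0.0153551·108.64 + 0.0524658·100) / 0.0678209 = 101.956.

Posterior mean ≈ 101.956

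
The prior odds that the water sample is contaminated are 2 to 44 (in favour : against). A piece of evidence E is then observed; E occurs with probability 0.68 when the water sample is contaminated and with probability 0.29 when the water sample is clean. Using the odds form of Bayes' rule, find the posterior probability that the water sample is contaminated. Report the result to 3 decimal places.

Posterior probability ≈ 0.096

Prior odds = 2/44 = 0.045455.
Likelihood ratio for E = 0.68/0.29 = 2.3448.
Posterior odds = prior odds × LR = 0.10658.
Posterior probability = odds/(1+odds) = 0.10658/1.1066 = 0.096.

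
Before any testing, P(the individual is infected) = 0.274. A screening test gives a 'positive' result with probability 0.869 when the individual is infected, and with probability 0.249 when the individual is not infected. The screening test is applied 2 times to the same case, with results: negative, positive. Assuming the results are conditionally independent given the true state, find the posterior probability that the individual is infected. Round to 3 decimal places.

Posterior P(H) ≈ 0.187

Let H be the event that the individual is infected; start with P(H) = 0.274. P('positive'|H) = 0.869, P('positive'|¬H) = 0.249.
Update on result 1 ('negative'): P(H) ← 0.131·0.2740 / (0.131·0.2740 + 0.751·0.7260) = 0.035894/0.58112 = 0.0618.
Update on result 2 ('positive'): P(H) ← 0.869·0.0618 / (0.869·0.0618 + 0.249·0.9382) = 0.053675/0.28730 = 0.1868.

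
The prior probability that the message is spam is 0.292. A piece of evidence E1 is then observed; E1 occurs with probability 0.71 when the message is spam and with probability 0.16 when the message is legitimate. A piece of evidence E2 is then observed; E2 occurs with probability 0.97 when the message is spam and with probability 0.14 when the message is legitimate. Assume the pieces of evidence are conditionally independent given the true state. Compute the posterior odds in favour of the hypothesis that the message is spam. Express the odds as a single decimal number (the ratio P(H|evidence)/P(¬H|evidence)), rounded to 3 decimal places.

Posterior odds ≈ 12.680

Prior odds = 0.292/(1−0.292) = 0.41243.
Likelihood ratio for E1 = 0.71/0.16 = 4.4375.
Likelihood ratio for E2 = 0.97/0.14 = 6.9286.
Posterior odds = prior odds × LR₁ × LR₂ = 12.680.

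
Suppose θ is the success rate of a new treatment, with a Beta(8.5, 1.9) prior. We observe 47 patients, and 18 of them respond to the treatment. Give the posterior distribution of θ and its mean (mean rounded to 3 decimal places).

Posterior: Beta(26.5, 30.9); mean ≈ 0.462

The binomial likelihood is conjugate to the Beta prior: with 18 successes and 29 failures, the posterior is Beta(8.5+18, 1.9+29) = Beta(26.5, 30.9).
Posterior mean = α/(α+β) = 26.5/57.4 = 0.462.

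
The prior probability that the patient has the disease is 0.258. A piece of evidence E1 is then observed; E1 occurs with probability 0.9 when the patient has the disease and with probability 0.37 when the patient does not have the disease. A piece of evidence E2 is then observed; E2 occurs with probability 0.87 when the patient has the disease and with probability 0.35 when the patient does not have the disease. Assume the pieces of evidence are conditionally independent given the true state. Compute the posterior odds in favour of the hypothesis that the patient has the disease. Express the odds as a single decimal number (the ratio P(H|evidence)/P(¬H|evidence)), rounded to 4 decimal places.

Posterior odds ≈ 2.1024

Prior odds = 0.258/(1−0.258) = 0.34771. In log-odds, ln(0.34771) = -1.0564.
Add log likelihood ratios: ln(2.4324) + ln(2.4857) = 1.7995.
Posterior log-odds = 0.74306, so posterior odds = exp(0.74306) = 2.1024.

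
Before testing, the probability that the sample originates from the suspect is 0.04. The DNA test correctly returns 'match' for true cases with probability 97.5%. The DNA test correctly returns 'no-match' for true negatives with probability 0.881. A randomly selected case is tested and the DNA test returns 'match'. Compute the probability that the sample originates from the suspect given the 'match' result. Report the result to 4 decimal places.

Let H be the event that the sample originates from the suspect. P(H) = 0.04, so P(¬H) = 0.96. With E the 'match' result, P(E|H) = 0.975 and P(E|¬H) = 0.119.
P(E) = 0.975·0.04 + 0.119·0.96 = 0.039000 + 0.11424 = 0.15324.
By Bayes' theorem, P(H|E) = 0.039000 / 0.15324 = 0.2545.

P(H | E) ≈ 0.2545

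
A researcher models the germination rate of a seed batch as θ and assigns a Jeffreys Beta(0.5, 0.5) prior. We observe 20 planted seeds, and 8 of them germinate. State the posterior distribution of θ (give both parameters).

Posterior: Beta(8.5, 12.5)

The binomial likelihood is conjugate to the Beta prior: with 8 successes and 12 failures, the posterior is Beta(0.5+8, 0.5+12) = Beta(8.5, 12.5).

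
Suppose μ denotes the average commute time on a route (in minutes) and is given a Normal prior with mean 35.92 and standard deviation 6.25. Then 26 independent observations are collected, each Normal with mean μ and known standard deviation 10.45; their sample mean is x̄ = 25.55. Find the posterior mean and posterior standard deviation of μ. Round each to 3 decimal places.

Posterior mean ≈ 26.557; posterior SD ≈ 1.947

With known σ, the Normal prior is conjugate. Weight on the data is w = (n/σ²)/(n/σ² + 1/τ₀²) = 0.238090/(0.238090+0.0256000) = 0.90292.
Posterior mean = w·x̄ + (1−w)·μ₀ = 0.90292·25.55 + 0.097084·35.92 = 26.557. Posterior variance = 1/(0.238090+0.0256000) = 3.79233, so SD = 1.947.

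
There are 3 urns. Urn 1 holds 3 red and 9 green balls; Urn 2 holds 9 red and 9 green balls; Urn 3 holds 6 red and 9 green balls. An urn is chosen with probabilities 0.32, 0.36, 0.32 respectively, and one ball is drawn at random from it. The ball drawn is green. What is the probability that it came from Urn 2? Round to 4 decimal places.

Tabulate prior·likelihood by source: [1] prior 0.32, lik 0.75, product 0.2400; [2] prior 0.36, lik 0.5, product 0.1800; [3] prior 0.32, lik 0.6, product 0.1920.
Normalizing constant = 0.61200; the posterior for Urn 2 is its product over the sum, 0.1800/0.61200 = 0.2941.

Posterior probability ≈ 0.2941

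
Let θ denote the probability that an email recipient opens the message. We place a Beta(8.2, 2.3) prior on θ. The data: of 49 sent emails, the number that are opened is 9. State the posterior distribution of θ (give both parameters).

Posterior: Beta(17.2, 42.3)

Observing 9 successes and 40 failures updates Beta(8.2, 2.3) by adding the success and failure counts to the two shape parameters: α = 8.2+9 = 17.2, β = 2.3+40 = 42.3.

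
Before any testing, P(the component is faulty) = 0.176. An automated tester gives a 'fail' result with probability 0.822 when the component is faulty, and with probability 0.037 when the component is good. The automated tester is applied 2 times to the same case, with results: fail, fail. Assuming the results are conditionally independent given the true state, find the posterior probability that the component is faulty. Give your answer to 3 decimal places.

Posterior P(H) ≈ 0.991

Let H be the event that the component is faulty; start with P(H) = 0.176. P('fail'|H) = 0.822, P('fail'|¬H) = 0.037.
Update on result 1 ('fail'): P(H) ← 0.822·0.1760 / (0.822·0.1760 + 0.037·0.8240) = 0.14467/0.17516 = 0.8259.
Update on result 2 ('fail'): P(H) ← 0.822·0.8259 / (0.822·0.8259 + 0.037·0.1741) = 0.67892/0.68536 = 0.9906.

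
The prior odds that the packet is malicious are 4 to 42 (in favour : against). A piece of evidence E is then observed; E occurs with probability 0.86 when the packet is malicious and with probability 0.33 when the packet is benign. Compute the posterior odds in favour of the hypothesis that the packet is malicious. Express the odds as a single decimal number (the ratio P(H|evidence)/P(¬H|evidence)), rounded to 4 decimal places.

Prior odds = 4/42 = 0.095238. In log-odds, ln(0.095238) = -2.3514.
Add log likelihood ratio: ln(2.6061) = 0.95784.
Posterior log-odds = -1.3935, so posterior odds = exp(-1.3935) = 0.24820.

Posterior odds ≈ 0.2482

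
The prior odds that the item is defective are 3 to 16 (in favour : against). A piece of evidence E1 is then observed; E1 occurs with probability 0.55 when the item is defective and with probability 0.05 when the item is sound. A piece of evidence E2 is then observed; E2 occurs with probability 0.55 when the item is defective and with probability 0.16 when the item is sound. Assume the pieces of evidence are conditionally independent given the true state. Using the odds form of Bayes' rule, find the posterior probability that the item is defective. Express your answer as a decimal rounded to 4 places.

Posterior probability ≈ 0.8764

Prior odds = 3/16 = 0.18750.
Likelihood ratio for E1 = 0.55/0.05 = 11.000.
Likelihood ratio for E2 = 0.55/0.16 = 3.4375.
Posterior odds = prior odds × LR₁ × LR₂ = 7.0898.
Posterior probability = odds/(1+odds) = 7.0898/8.0898 = 0.8764.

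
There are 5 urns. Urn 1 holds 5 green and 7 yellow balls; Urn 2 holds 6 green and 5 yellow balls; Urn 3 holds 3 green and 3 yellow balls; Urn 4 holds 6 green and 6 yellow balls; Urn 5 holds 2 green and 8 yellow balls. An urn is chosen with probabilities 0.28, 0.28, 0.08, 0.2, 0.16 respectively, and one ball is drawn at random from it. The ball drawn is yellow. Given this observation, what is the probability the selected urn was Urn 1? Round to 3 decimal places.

Posterior probability ≈ 0.292

P(yellow|Urn 1) = 0.5833; P(yellow|Urn 2) = 0.4545; P(yellow|Urn 3) = 0.5; P(yellow|Urn 4) = 0.5; P(yellow|Urn 5) = 0.8.
Prior × likelihood for each source: 0.28·0.5833=0.1633, 0.28·0.4545=0.1273, 0.08·0.5=0.04000, 0.2·0.5=0.1000, 0.16·0.8=0.1280. Summing gives P(yellow) = 0.55861.
P(Urn 1 | yellow) = 0.1633 / 0.55861 = 0.292.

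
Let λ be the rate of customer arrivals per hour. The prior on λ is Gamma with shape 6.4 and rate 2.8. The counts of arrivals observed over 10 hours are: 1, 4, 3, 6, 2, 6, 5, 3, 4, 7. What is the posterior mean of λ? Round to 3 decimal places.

Total count ∑xᵢ = 41 over n = 10 hours.
Gamma is conjugate to the Poisson likelihood: posterior is Gamma(shape = 6.4+41 = 47.4, rate = 2.8+10 = 12.8).
Posterior mean = shape/rate = 47.4/12.8 = 3.703.

Posterior mean ≈ 3.703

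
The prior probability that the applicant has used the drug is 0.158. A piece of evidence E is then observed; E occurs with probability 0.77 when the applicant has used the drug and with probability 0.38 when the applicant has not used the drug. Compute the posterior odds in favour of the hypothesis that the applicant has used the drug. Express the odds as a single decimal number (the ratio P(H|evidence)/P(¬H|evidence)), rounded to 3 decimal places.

Prior odds = 0.158/(1−0.158) = 0.18765.
Likelihood ratio for E = 0.77/0.38 = 2.0263.
Posterior odds = prior odds × LR = 0.38024.

Posterior odds ≈ 0.380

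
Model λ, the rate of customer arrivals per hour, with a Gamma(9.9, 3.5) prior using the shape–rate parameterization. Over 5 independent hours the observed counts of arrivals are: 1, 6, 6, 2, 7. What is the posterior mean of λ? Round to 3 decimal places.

Posterior mean ≈ 3.753

Total count ∑xᵢ = 22 over n = 5 hours.
Gamma is conjugate to the Poisson likelihood: posterior is Gamma(shape = 9.9+22 = 31.9, rate = 3.5+5 = 8.5).
E[λ | data] = 31.9/8.5 = 3.753.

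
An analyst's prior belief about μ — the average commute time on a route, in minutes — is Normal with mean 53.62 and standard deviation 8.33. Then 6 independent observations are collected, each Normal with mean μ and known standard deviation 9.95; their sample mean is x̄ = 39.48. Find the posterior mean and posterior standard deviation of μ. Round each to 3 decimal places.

Posterior mean ≈ 42.196; posterior SD ≈ 3.651

With known σ, the Normal prior is conjugate. Weight on the data is w = (n/σ²)/(n/σ² + 1/τ₀²) = 0.0606045/(0.0606045+0.0144115) = 0.80789.
Posterior mean = w·x̄ + (1−w)·μ₀ = 0.80789·39.48 + 0.19211·53.62 = 42.196. Posterior variance = 1/(0.0606045+0.0144115) = 13.3305, so SD = 3.651.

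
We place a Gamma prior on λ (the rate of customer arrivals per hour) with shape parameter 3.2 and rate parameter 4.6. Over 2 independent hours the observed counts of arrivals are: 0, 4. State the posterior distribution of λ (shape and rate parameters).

The Poisson likelihood adds the total count to the shape and the number of exposure periods to the rate. Here ∑xᵢ = 4 and n = 2, so shape 3.2→7.2 and rate 4.6→6.6.

Posterior: Gamma(shape=7.2, rate=6.6)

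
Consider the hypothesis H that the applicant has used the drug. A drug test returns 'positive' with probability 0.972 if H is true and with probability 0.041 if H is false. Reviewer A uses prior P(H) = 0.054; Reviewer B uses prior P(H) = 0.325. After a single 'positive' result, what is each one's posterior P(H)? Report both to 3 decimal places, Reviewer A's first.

Reviewer A: 0.575; Reviewer B: 0.919

P('+'|H) = 0.972, P('+'|¬H) = 0.041.
Reviewer A: numerator 0.972·0.054 = 0.052488; evidence = 0.052488+0.041·0.946 = 0.091274; posterior = 0.575.
Reviewer B: numerator 0.972·0.325 = 0.31590; evidence = 0.31590+0.041·0.675 = 0.34358; posterior = 0.919.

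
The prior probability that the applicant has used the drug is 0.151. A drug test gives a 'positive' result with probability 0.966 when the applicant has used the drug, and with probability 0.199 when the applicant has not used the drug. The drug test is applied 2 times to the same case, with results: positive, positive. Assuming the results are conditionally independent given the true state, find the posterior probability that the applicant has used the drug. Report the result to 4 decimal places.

Posterior P(H) ≈ 0.8074

With H the event that the applicant has used the drug, the joint likelihood of the observed sequence is P(data|H) = 0.966·0.966 = 0.93316 and P(data|¬H) = 0.199·0.199 = 0.039601.
Bayes: P(H|data) = 0.151·0.93316 / (0.151·0.93316 + 0.849·0.039601) = 0.14091/0.17453 = 0.8074.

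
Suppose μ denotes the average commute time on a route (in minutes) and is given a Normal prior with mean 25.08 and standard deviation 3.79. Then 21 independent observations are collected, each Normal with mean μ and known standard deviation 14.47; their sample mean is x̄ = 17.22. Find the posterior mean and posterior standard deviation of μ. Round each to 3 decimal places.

With known σ, the Normal prior is conjugate. Weight on the data is w = (n/σ²)/(n/σ² + 1/τ₀²) = 0.100296/(0.100296+0.0696180) = 0.59027.
Posterior mean = w·x̄ + (1−w)·μ₀ = 0.59027·17.22 + 0.40973·25.08 = 20.440. Posterior variance = 1/(0.100296+0.0696180) = 5.88534, so SD = 2.426.

Posterior mean ≈ 20.440; posterior SD ≈ 2.426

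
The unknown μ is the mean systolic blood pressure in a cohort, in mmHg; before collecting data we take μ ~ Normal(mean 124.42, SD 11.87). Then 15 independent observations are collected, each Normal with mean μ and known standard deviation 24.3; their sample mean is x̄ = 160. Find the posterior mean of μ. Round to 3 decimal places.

Prior precision 1/τ₀² = 1/11.87² = 0.00709739; data precision n/σ² = 15/24.3² = 0.0254026.
Posterior precision = 0.00709739 + 0.0254026 = 0.0325000.
Posterior mean = (0.00709739·124.42 + 0.0254026·160) / 0.0325000 = 152.230.

Posterior mean ≈ 152.230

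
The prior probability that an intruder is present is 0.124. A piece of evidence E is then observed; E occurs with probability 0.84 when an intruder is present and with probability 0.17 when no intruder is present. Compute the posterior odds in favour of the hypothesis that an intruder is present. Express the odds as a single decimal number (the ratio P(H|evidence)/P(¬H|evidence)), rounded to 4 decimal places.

Prior odds = 0.124/(1−0.124) = 0.14155.
Likelihood ratio for E = 0.84/0.17 = 4.9412.
Posterior odds = prior odds × LR = 0.69944.

Posterior odds ≈ 0.6994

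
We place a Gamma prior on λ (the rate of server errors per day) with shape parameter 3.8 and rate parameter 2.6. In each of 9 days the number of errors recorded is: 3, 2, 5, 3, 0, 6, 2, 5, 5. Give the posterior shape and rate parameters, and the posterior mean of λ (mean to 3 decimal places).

Posterior: Gamma(shape=34.8, rate=11.6); mean ≈ 3.000

Total count ∑xᵢ = 31 over n = 9 days.
Gamma is conjugate to the Poisson likelihood: posterior is Gamma(shape = 3.8+31 = 34.8, rate = 2.6+9 = 11.6).
Posterior mean = shape/rate = 34.8/11.6 = 3.000.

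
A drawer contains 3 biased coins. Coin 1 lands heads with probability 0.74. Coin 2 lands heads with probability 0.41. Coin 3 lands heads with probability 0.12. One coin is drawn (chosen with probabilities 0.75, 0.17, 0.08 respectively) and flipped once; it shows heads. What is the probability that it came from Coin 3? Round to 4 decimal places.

P(heads|C1) = 0.74; P(heads|C2) = 0.41; P(heads|C3) = 0.12.
Prior × likelihood for each source: 0.75·0.74=0.5550, 0.17·0.41=0.06970, 0.08·0.12=0.009600. Summing gives P(heads) = 0.63430.
P(Coin 3 | heads) = 0.009600 / 0.63430 = 0.0151.

Posterior probability ≈ 0.0151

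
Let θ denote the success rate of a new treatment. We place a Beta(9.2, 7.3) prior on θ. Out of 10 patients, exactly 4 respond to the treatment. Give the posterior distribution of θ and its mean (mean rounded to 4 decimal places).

The binomial likelihood is conjugate to the Beta prior: with 4 successes and 6 failures, the posterior is Beta(9.2+4, 7.3+6) = Beta(13.2, 13.3).
Posterior mean = α/(α+β) = 13.2/26.5 = 0.4981.

Posterior: Beta(13.2, 13.3); mean ≈ 0.4981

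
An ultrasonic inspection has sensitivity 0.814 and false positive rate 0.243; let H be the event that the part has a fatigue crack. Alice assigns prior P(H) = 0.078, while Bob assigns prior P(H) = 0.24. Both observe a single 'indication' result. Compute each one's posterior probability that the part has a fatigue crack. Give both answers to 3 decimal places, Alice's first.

Alice: 0.221; Bob: 0.514

The likelihood ratio for an 'indication' result is 0.814/0.243 = 3.3498.
Alice: prior odds 0.078/0.922 = 0.084599; posterior odds 0.28339; posterior probability 0.221.
Bob: prior odds 0.24/0.76 = 0.31579; posterior odds 1.0578; posterior probability 0.514.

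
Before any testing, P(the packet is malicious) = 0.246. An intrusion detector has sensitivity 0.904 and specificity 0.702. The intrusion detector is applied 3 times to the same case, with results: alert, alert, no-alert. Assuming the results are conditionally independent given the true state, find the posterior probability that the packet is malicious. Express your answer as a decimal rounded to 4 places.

Posterior P(H) ≈ 0.2911

Let H be the event that the packet is malicious; start with P(H) = 0.246. P('alert'|H) = 0.904, P('alert'|¬H) = 0.298.
Update on result 1 ('alert'): P(H) ← 0.904·0.2460 / (0.904·0.2460 + 0.298·0.7540) = 0.22238/0.44708 = 0.4974.
Update on result 2 ('alert'): P(H) ← 0.904·0.4974 / (0.904·0.4974 + 0.298·0.5026) = 0.44967/0.59944 = 0.7501.
Update on result 3 ('no-alert'): P(H) ← 0.096·0.7501 / (0.096·0.7501 + 0.702·0.2499) = 0.072014/0.24741 = 0.2911.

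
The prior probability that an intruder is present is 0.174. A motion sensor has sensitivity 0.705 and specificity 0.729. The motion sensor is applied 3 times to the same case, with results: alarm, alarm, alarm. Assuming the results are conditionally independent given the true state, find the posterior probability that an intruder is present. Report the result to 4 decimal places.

Posterior P(H) ≈ 0.7876

With H the event that an intruder is present, the joint likelihood of the observed sequence is P(data|H) = 0.705·0.705·0.705 = 0.35040 and P(data|¬H) = 0.271·0.271·0.271 = 0.019903.
Bayes: P(H|data) = 0.174·0.35040 / (0.174·0.35040 + 0.826·0.019903) = 0.060970/0.077410 = 0.7876.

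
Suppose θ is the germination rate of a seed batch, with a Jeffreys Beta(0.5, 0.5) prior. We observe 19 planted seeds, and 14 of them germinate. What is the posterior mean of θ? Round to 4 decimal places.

Observing 14 successes and 5 failures updates Beta(0.5, 0.5) by adding the success and failure counts to the two shape parameters: α = 0.5+14 = 14.5, β = 0.5+5 = 5.5.
Posterior mean = α/(α+β) = 14.5/20 = 0.7250.

Posterior mean ≈ 0.7250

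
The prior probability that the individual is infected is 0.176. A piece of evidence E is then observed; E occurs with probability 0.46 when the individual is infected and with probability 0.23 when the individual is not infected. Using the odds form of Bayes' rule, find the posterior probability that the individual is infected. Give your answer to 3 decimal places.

Prior odds = 0.176/(1−0.176) = 0.21359.
Likelihood ratio for E = 0.46/0.23 = 2.0000.
Posterior odds = prior odds × LR = 0.42718.
Posterior probability = odds/(1+odds) = 0.42718/1.4272 = 0.299.

Posterior probability ≈ 0.299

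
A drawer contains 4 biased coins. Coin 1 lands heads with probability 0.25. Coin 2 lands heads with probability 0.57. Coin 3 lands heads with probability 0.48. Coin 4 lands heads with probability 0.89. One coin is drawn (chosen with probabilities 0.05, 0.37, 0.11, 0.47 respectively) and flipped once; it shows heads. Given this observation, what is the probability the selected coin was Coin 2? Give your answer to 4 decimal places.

Tabulate prior·likelihood by source: [1] prior 0.05, lik 0.25, product 0.01250; [2] prior 0.37, lik 0.57, product 0.2109; [3] prior 0.11, lik 0.48, product 0.05280; [4] prior 0.47, lik 0.89, product 0.4183.
Normalizing constant = 0.69450; the posterior for Coin 2 is its product over the sum, 0.2109/0.69450 = 0.3037.

Posterior probability ≈ 0.3037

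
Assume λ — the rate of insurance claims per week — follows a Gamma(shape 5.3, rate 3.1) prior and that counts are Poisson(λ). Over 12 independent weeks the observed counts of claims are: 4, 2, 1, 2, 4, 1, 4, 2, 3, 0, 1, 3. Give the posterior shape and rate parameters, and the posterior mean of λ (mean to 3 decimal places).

Posterior: Gamma(shape=32.3, rate=15.1); mean ≈ 2.139

The Poisson likelihood adds the total count to the shape and the number of exposure periods to the rate. Here ∑xᵢ = 27 and n = 12, so shape 5.3→32.3 and rate 3.1→15.1.
E[λ | data] = 32.3/15.1 = 2.139.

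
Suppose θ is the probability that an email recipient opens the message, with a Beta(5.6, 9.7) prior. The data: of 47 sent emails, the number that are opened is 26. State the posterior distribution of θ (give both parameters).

Posterior: Beta(31.6, 30.7)

Observing 26 successes and 21 failures updates Beta(5.6, 9.7) by adding the success and failure counts to the two shape parameters: α = 5.6+26 = 31.6, β = 9.7+21 = 30.7.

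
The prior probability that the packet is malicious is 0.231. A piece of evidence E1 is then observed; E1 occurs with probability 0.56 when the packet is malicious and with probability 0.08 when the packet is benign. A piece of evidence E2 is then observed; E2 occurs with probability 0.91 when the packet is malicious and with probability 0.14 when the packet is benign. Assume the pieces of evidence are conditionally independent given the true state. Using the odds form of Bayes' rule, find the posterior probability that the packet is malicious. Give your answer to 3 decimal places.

Prior odds = 0.231/(1−0.231) = 0.30039.
Likelihood ratio for E1 = 0.56/0.08 = 7.0000.
Likelihood ratio for E2 = 0.91/0.14 = 6.5000.
Posterior odds = prior odds × LR₁ × LR₂ = 13.668.
Posterior probability = odds/(1+odds) = 13.668/14.668 = 0.932.

Posterior probability ≈ 0.932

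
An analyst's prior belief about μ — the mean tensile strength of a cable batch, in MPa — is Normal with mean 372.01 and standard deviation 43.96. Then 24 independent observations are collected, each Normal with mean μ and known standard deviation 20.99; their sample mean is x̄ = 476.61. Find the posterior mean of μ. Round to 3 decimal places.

Posterior mean ≈ 475.626

With known σ, the Normal prior is conjugate. Weight on the data is w = (n/σ²)/(n/σ² + 1/τ₀²) = 0.0544736/(0.0544736+0.00051747) = 0.99059.
Posterior mean = w·x̄ + (1−w)·μ₀ = 0.99059·476.61 + 0.0094101·372.01 = 475.626.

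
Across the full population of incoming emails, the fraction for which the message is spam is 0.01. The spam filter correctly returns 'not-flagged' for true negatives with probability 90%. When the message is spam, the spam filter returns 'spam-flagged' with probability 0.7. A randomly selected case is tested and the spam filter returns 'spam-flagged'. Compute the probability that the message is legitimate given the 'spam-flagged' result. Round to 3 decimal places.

Write H for 'the message is spam'. Prior odds H:¬H = 0.01/0.99 = 0.010101. For the 'spam-flagged' outcome, the likelihood ratio is 0.7/0.1 = 7.0000.
Posterior odds = 0.010101 × 7.0000 = 0.070707, so P(H|E) = 0.070707/(1+0.070707) = 0.066. Then P(¬H|E) = 1 − 0.066 = 0.934.

P(¬H | E) ≈ 0.934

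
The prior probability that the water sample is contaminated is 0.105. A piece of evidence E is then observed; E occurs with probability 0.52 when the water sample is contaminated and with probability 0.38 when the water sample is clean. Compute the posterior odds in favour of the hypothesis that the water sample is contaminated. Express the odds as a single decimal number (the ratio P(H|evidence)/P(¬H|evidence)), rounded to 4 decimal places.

Posterior odds ≈ 0.1605

Prior odds = 0.105/(1−0.105) = 0.11732. In log-odds, ln(0.11732) = -2.1429.
Add log likelihood ratio: ln(1.3684) = 0.31366.
Posterior log-odds = -1.8292, so posterior odds = exp(-1.8292) = 0.16054.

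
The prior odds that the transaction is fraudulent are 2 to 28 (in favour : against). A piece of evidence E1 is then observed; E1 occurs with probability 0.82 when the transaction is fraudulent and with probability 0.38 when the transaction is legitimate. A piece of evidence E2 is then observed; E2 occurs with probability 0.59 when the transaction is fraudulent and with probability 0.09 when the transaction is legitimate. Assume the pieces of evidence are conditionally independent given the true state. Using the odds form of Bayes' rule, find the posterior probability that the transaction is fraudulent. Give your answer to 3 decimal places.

Prior odds = 2/28 = 0.071429.
Likelihood ratio for E1 = 0.82/0.38 = 2.1579.
Likelihood ratio for E2 = 0.59/0.09 = 6.5556.
Posterior odds = prior odds × LR₁ × LR₂ = 1.0104.
Posterior probability = odds/(1+odds) = 1.0104/2.0104 = 0.503.

Posterior probability ≈ 0.503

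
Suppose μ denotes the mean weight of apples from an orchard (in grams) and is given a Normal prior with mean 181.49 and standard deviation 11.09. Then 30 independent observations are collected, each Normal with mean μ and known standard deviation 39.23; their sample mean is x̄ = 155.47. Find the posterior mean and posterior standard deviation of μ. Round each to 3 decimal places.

With known σ, the Normal prior is conjugate. Weight on the data is w = (n/σ²)/(n/σ² + 1/τ₀²) = 0.0194933/(0.0194933+0.00813087) = 0.70566.
Posterior mean = w·x̄ + (1−w)·μ₀ = 0.70566·155.47 + 0.29434·181.49 = 163.129. Posterior variance = 1/(0.0194933+0.00813087) = 36.2002, so SD = 6.017.

Posterior mean ≈ 163.129; posterior SD ≈ 6.017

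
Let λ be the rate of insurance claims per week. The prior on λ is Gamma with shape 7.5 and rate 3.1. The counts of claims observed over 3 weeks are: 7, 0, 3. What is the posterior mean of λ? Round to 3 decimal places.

Posterior mean ≈ 2.869

The Poisson likelihood adds the total count to the shape and the number of exposure periods to the rate. Here ∑xᵢ = 10 and n = 3, so shape 7.5→17.5 and rate 3.1→6.1.
Posterior mean = shape/rate = 17.5/6.1 = 2.869.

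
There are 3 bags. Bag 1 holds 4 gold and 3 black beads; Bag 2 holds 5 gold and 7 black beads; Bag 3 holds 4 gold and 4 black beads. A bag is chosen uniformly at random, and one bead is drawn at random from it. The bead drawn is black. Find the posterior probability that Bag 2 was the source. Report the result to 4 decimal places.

P(black|Bag 1) = 0.4286; P(black|Bag 2) = 0.5833; P(black|Bag 3) = 0.5.
Prior × likelihood for each source: 0.333333·0.4286=0.1429, 0.333333·0.5833=0.1944, 0.333333·0.5=0.1667. Summing gives P(black) = 0.50397.
P(Bag 2 | black) = 0.1944 / 0.50397 = 0.3858.

Posterior probability ≈ 0.3858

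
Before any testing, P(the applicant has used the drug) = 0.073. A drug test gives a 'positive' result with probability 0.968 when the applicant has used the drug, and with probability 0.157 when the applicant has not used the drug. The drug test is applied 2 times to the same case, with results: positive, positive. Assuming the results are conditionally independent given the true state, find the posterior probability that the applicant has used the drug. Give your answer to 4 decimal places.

Posterior P(H) ≈ 0.7496

With H the event that the applicant has used the drug, the joint likelihood of the observed sequence is P(data|H) = 0.968·0.968 = 0.93702 and P(data|¬H) = 0.157·0.157 = 0.024649.
Bayes: P(H|data) = 0.073·0.93702 / (0.073·0.93702 + 0.927·0.024649) = 0.068403/0.091252 = 0.7496.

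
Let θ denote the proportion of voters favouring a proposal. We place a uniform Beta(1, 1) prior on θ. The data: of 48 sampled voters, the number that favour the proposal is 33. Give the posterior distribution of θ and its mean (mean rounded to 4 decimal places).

Posterior: Beta(34, 16); mean ≈ 0.6800

Observing 33 successes and 15 failures updates Beta(1, 1) by adding the success and failure counts to the two shape parameters: α = 1+33 = 34, β = 1+15 = 16.
E[θ | data] = 34/(34+16) = 0.6800.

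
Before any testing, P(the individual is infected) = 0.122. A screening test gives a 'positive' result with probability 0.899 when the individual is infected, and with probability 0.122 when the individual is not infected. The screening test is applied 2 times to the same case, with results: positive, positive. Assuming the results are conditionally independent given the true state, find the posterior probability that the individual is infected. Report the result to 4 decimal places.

Posterior P(H) ≈ 0.8830

Let H be the event that the individual is infected; start with P(H) = 0.122. P('positive'|H) = 0.899, P('positive'|¬H) = 0.122.
Update on result 1 ('positive'): P(H) ← 0.899·0.1220 / (0.899·0.1220 + 0.122·0.8780) = 0.10968/0.21679 = 0.5059.
Update on result 2 ('positive'): P(H) ← 0.899·0.5059 / (0.899·0.5059 + 0.122·0.4941) = 0.45481/0.51509 = 0.8830.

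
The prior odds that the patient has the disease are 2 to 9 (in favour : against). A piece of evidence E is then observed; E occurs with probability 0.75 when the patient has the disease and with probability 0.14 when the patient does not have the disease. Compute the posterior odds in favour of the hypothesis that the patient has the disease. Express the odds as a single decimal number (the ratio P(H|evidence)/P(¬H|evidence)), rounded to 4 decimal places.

Prior odds = 2/9 = 0.22222. In log-odds, ln(0.22222) = -1.5041.
Add log likelihood ratio: ln(5.3571) = 1.6784.
Posterior log-odds = 0.17435, so posterior odds = exp(0.17435) = 1.1905.

Posterior odds ≈ 1.1905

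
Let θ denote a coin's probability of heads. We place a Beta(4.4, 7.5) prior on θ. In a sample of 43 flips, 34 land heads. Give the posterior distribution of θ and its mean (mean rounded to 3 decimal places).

Posterior: Beta(38.4, 16.5); mean ≈ 0.699

Observing 34 successes and 9 failures updates Beta(4.4, 7.5) by adding the success and failure counts to the two shape parameters: α = 4.4+34 = 38.4, β = 7.5+9 = 16.5.
E[θ | data] = 38.4/(38.4+16.5) = 0.699.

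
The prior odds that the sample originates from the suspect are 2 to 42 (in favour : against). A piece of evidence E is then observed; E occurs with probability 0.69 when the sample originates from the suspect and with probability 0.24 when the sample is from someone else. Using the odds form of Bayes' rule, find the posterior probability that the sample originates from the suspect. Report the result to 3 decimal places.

Posterior probability ≈ 0.120

Prior odds = 2/42 = 0.047619.
Likelihood ratio for E = 0.69/0.24 = 2.8750.
Posterior odds = prior odds × LR = 0.13690.
Posterior probability = odds/(1+odds) = 0.13690/1.1369 = 0.120.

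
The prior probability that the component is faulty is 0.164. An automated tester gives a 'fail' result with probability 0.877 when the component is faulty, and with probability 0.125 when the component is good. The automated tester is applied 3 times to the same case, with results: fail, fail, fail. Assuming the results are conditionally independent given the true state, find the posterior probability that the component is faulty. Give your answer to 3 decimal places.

With H the event that the component is faulty, the joint likelihood of the observed sequence is P(data|H) = 0.877·0.877·0.877 = 0.67453 and P(data|¬H) = 0.125·0.125·0.125 = 0.0019531.
Bayes: P(H|data) = 0.164·0.67453 / (0.164·0.67453 + 0.836·0.0019531) = 0.11062/0.11226 = 0.9855.

Posterior P(H) ≈ 0.985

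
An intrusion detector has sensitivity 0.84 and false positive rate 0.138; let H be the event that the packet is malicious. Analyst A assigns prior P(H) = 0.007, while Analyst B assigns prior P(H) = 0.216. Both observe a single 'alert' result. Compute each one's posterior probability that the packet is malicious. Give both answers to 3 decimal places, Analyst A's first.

P('+'|H) = 0.84, P('+'|¬H) = 0.138.
Analyst A: numerator 0.84·0.007 = 0.0058800; evidence = 0.0058800+0.138·0.993 = 0.14291; posterior = 0.041.
Analyst B: numerator 0.84·0.216 = 0.18144; evidence = 0.18144+0.138·0.784 = 0.28963; posterior = 0.626.

Analyst A: 0.041; Analyst B: 0.626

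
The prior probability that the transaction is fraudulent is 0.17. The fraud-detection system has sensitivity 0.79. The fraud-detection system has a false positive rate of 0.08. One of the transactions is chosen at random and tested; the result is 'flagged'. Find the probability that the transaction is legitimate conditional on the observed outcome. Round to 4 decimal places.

Write H for 'the transaction is fraudulent'. Prior odds H:¬H = 0.17/0.83 = 0.20482. For the 'flagged' outcome, the likelihood ratio is 0.79/0.08 = 9.8750.
Posterior odds = 0.20482 × 9.8750 = 2.0226, so P(H|E) = 2.0226/(1+2.0226) = 0.6692. Then P(¬H|E) = 1 − 0.6692 = 0.3308.

P(¬H | E) ≈ 0.3308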